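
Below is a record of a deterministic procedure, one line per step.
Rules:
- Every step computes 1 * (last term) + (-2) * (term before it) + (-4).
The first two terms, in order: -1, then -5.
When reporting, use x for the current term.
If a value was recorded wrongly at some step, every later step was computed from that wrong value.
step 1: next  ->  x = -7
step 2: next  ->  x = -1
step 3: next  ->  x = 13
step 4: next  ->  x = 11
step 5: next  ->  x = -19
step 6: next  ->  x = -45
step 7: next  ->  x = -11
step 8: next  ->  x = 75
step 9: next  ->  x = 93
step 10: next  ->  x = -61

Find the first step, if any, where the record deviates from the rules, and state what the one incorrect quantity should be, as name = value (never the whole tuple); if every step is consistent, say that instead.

step 3, x = 9

Recomputing the run from the initial state:
step 1: x = -7
step 2: x = -1
step 3: x = 9
step 4: x = 7
step 5: x = -15
step 6: x = -33
step 7: x = -7
step 8: x = 55
step 9: x = 65
step 10: x = -49
The first disagreement with the record is at step 3, where the value should be x = 9.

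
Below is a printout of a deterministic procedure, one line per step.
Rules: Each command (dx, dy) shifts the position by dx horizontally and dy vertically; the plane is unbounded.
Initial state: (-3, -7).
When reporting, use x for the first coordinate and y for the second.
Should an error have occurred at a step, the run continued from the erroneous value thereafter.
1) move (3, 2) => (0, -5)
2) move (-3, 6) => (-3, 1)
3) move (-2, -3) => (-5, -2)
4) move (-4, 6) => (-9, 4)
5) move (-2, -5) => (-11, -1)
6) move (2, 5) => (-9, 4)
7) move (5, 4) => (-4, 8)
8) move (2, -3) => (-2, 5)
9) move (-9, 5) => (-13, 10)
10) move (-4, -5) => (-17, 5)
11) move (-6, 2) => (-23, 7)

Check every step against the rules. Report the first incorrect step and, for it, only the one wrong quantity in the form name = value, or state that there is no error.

1. x = -3 + (3) = 0, y = -7 + (2) = -5 (verified)
2. x = 0 + (-3) = -3, y = -5 + (6) = 1 (consistent with the printout)
3. x = -3 + (-2) = -5, y = 1 + (-3) = -2 (same as recorded)
4. x = -5 + (-4) = -9, y = -2 + (6) = 4 (confirmed correct)
5. x = -9 + (-2) = -11, y = 4 + (-5) = -1 (verified)
6. x = -11 + (2) = -9, y = -1 + (5) = 4 (checks out)
7. x = -9 + (5) = -4, y = 4 + (4) = 8 (checks out)
8. x = -4 + (2) = -2, y = 8 + (-3) = 5 (matches)
9. x = -2 + (-9) = -11, y = 5 + (5) = 10 (this is not what the printout shows)
Conclusion: step 9 carries the first error; the entry should be x = -11.

step 9, x = -11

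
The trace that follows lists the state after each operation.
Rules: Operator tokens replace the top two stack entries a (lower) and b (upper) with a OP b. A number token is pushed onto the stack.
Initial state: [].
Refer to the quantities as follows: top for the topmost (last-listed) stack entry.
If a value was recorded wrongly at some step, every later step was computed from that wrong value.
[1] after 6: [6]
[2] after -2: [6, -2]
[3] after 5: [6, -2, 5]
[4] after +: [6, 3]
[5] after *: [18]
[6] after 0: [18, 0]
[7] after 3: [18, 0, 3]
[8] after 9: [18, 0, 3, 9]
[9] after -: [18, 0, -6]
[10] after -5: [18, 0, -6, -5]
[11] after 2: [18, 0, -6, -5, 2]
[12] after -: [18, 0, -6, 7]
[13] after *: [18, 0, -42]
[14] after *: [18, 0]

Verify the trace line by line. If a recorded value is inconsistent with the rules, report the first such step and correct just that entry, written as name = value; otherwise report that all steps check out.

Recomputing the run from the initial state:
step 1: [6]
step 2: [6, -2]
step 3: [6, -2, 5]
step 4: [6, 3]
step 5: [18]
step 6: [18, 0]
step 7: [18, 0, 3]
step 8: [18, 0, 3, 9]
step 9: [18, 0, -6]
step 10: [18, 0, -6, -5]
step 11: [18, 0, -6, -5, 2]
step 12: [18, 0, -6, -7]
step 13: [18, 0, 42]
step 14: [18, 0]
The first disagreement with the trace is at step 12, where the value should be top = -7.

step 12, top = -7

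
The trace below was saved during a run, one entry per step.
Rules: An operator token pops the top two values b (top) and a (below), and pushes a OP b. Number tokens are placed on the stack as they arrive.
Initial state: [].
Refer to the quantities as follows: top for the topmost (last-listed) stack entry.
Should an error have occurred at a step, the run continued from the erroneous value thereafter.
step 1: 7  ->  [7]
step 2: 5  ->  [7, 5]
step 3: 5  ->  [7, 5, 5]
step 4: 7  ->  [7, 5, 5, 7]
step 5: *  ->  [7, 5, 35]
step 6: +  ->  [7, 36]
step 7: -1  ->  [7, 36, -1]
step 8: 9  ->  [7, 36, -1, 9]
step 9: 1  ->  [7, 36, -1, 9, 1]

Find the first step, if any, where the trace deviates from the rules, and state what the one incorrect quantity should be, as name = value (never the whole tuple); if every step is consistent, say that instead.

step 6, top = 40

step 1: push 7: top = 7 -> agrees with the trace
step 2: push 5: top = 5 -> exactly as logged
step 3: push 5: top = 5 -> verified
step 4: push 7: top = 7 -> checks out
step 5: 5 * 7 = 35 -> consistent with the trace
step 6: 5 + 35 = 40 -> the trace disagrees here
So the first discrepancy is step 6, where the right value is top = 40.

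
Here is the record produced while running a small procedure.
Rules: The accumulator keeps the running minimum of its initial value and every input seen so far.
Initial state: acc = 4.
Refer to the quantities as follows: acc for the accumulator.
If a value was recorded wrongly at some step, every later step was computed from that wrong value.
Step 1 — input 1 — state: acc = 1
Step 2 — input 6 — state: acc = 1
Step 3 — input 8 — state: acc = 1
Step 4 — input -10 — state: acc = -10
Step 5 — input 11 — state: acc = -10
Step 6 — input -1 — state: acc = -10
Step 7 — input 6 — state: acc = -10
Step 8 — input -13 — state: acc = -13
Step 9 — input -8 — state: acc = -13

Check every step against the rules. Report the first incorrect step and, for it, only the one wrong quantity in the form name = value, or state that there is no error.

no error

Step 1: acc = min(4, 1) = 1 — consistent with the record.
Step 2: acc = min(1, 6) = 1 — verified.
Step 3: acc = min(1, 8) = 1 — exactly as logged.
Step 4: acc = min(1, -10) = -10 — consistent with the record.
Step 5: acc = min(-10, 11) = -10 — exactly as logged.
Step 6: acc = min(-10, -1) = -10 — matches.
Step 7: acc = min(-10, 6) = -10 — confirmed correct.
Step 8: acc = min(-10, -13) = -13 — matches.
Step 9: acc = min(-13, -8) = -13 — agrees with the record.
The whole run recomputes cleanly — no discrepancies.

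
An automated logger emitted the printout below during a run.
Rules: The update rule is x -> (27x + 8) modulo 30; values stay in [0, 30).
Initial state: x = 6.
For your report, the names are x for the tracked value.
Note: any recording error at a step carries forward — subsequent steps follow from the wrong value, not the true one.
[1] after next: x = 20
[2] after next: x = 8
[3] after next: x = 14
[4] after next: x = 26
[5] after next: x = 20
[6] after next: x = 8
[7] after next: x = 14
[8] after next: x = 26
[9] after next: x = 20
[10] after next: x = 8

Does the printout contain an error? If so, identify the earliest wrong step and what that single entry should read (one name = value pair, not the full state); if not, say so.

no error

Recomputing the run from the initial state:
step 1: x = 20
step 2: x = 8
step 3: x = 14
step 4: x = 26
step 5: x = 20
step 6: x = 8
step 7: x = 14
step 8: x = 26
step 9: x = 20
step 10: x = 8
This matches the printout at every step.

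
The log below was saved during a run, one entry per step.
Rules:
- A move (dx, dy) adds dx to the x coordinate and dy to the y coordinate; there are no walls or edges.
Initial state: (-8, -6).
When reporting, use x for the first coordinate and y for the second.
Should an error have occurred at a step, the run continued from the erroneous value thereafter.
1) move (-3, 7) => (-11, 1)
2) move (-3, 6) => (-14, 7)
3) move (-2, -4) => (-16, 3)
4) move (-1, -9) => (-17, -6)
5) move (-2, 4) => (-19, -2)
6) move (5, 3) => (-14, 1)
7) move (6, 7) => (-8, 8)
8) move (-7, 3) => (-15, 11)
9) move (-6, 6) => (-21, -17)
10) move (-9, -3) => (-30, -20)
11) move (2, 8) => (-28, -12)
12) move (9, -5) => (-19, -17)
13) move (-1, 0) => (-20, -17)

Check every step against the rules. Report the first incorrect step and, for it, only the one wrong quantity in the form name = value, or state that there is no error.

step 9, y = 17

1. x = -8 + (-3) = -11, y = -6 + (7) = 1 (no discrepancy)
2. x = -11 + (-3) = -14, y = 1 + (6) = 7 (checks out)
3. x = -14 + (-2) = -16, y = 7 + (-4) = 3 (agrees with the log)
4. x = -16 + (-1) = -17, y = 3 + (-9) = -6 (matches)
5. x = -17 + (-2) = -19, y = -6 + (4) = -2 (confirmed correct)
6. x = -19 + (5) = -14, y = -2 + (3) = 1 (in agreement)
7. x = -14 + (6) = -8, y = 1 + (7) = 8 (checks out)
8. x = -8 + (-7) = -15, y = 8 + (3) = 11 (exactly as logged)
9. x = -15 + (-6) = -21, y = 11 + (6) = 17 (first mismatch against the log)
First deviation found at step 9; the corrected entry is y = 17.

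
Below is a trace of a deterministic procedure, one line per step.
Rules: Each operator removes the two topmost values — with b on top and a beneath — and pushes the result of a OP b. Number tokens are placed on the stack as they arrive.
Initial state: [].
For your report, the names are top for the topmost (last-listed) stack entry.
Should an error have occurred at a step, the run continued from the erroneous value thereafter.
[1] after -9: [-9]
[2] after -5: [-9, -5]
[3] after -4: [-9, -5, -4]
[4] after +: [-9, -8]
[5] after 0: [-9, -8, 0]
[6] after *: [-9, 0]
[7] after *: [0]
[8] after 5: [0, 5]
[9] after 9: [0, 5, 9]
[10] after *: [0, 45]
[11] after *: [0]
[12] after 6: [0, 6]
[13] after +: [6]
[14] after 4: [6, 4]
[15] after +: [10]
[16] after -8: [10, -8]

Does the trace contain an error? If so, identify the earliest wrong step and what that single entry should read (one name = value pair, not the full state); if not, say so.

step 4, top = -9

step 1: push -9: top = -9 -> no discrepancy
step 2: push -5: top = -5 -> matches
step 3: push -4: top = -4 -> verified
step 4: -5 + -4 = -9 -> the trace disagrees here
That makes step 4 the first incorrect line — top = -9 is what it should show.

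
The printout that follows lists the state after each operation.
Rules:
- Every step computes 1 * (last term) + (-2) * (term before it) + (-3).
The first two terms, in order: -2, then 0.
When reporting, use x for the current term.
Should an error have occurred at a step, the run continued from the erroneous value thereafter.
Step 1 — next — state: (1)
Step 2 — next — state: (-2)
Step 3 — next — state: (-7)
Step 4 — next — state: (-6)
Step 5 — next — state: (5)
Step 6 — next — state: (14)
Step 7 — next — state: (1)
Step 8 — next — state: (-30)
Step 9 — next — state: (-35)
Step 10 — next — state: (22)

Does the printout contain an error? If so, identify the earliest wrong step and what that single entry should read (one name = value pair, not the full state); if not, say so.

no error

Recomputing the run from the initial state:
step 1: x = 1
step 2: x = -2
step 3: x = -7
step 4: x = -6
step 5: x = 5
step 6: x = 14
step 7: x = 1
step 8: x = -30
step 9: x = -35
step 10: x = 22
This matches the printout at every step.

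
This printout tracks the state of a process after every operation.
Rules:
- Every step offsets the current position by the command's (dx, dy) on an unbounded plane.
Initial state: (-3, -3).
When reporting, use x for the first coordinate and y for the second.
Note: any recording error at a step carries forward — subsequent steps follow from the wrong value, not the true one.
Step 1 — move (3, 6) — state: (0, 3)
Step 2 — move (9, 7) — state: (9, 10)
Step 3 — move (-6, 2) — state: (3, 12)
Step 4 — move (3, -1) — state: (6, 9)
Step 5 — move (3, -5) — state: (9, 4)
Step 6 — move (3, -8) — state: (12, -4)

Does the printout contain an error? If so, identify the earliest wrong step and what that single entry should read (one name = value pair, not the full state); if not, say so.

1. x = -3 + (3) = 0, y = -3 + (6) = 3 (matches)
2. x = 0 + (9) = 9, y = 3 + (7) = 10 (in agreement)
3. x = 9 + (-6) = 3, y = 10 + (2) = 12 (consistent with the printout)
4. x = 3 + (3) = 6, y = 12 + (-1) = 11 (the recorded entry deviates here)
First incorrect step: 4; the correct value is y = 11.

step 4, y = 11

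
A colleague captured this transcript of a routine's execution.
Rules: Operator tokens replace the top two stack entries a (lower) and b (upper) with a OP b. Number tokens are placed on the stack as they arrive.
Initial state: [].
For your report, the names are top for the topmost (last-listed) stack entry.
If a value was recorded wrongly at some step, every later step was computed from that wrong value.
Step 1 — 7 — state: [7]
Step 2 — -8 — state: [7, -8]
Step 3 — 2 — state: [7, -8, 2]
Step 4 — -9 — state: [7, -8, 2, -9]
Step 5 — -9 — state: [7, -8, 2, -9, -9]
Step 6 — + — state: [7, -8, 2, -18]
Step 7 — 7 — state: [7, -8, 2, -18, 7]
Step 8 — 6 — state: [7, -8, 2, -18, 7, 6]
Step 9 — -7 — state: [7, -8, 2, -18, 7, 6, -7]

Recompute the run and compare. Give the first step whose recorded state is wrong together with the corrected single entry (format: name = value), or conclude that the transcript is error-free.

Step 1: push 7: top = 7 — same as recorded.
Step 2: push -8: top = -8 — in agreement.
Step 3: push 2: top = 2 — confirmed correct.
Step 4: push -9: top = -9 — checks out.
Step 5: push -9: top = -9 — no discrepancy.
Step 6: -9 + -9 = -18 — same as recorded.
Step 7: push 7: top = 7 — confirmed correct.
Step 8: push 6: top = 6 — matches.
Step 9: push -7: top = -7 — matches.
The whole run recomputes cleanly — no discrepancies.

no error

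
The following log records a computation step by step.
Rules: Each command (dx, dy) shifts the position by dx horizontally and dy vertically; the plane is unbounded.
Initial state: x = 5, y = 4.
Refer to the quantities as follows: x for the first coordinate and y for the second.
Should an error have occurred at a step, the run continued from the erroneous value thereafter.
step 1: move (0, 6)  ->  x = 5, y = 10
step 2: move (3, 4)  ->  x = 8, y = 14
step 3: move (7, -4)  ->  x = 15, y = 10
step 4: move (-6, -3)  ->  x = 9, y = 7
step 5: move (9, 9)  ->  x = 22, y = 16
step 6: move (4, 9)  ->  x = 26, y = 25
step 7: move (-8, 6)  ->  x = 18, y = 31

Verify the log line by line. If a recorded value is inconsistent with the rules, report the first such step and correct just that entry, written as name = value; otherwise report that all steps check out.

Recomputing the run from the initial state:
step 1: x = 5, y = 10
step 2: x = 8, y = 14
step 3: x = 15, y = 10
step 4: x = 9, y = 7
step 5: x = 18, y = 16
step 6: x = 22, y = 25
step 7: x = 14, y = 31
The first disagreement with the log is at step 5, where the value should be x = 18.

step 5, x = 18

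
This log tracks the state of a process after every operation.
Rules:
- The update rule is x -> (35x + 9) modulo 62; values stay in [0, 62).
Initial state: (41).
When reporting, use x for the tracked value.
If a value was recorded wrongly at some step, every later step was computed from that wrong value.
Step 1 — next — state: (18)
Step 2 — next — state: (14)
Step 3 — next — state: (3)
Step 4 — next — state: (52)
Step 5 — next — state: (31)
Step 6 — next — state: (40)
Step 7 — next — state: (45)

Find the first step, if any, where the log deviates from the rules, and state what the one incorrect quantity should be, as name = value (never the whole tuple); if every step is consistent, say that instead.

Recomputing the run from the initial state:
step 1: x = 18
step 2: x = 19
step 3: x = 54
step 4: x = 39
step 5: x = 10
step 6: x = 49
step 7: x = 50
The first disagreement with the log is at step 2, where the value should be x = 19.

step 2, x = 19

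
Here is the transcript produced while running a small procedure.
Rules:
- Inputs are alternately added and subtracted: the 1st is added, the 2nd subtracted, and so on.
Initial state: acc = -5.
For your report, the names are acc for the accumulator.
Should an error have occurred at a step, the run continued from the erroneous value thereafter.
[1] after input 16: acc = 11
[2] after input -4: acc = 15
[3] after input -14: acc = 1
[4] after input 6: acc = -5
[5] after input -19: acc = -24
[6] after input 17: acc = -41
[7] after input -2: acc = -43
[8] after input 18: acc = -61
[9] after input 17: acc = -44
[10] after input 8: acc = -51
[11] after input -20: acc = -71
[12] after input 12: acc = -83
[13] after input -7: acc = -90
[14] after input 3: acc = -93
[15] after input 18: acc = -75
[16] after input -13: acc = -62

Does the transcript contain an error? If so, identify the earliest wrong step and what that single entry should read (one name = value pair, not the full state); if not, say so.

Recomputing the run from the initial state:
step 1: acc = 11
step 2: acc = 15
step 3: acc = 1
step 4: acc = -5
step 5: acc = -24
step 6: acc = -41
step 7: acc = -43
step 8: acc = -61
step 9: acc = -44
step 10: acc = -52
step 11: acc = -72
step 12: acc = -84
step 13: acc = -91
step 14: acc = -94
step 15: acc = -76
step 16: acc = -63
The first disagreement with the transcript is at step 10, where the value should be acc = -52.

step 10, acc = -52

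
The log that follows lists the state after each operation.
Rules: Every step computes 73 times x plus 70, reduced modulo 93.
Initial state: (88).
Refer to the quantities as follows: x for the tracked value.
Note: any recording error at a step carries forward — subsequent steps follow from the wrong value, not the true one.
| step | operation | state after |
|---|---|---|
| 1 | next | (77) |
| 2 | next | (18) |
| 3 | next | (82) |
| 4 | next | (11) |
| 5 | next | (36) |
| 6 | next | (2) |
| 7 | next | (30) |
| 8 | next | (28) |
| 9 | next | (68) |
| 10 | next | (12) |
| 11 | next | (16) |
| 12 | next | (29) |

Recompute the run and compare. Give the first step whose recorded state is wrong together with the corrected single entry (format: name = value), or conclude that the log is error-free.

step 6, x = 1

1. x = (73*88 + 70) mod 93 = 77 (no discrepancy)
2. x = (73*77 + 70) mod 93 = 18 (confirmed correct)
3. x = (73*18 + 70) mod 93 = 82 (in agreement)
4. x = (73*82 + 70) mod 93 = 11 (same as recorded)
5. x = (73*11 + 70) mod 93 = 36 (confirmed correct)
6. x = (73*36 + 70) mod 93 = 1 (the log disagrees here)
The earliest wrong entry is at step 6: it should read x = 1.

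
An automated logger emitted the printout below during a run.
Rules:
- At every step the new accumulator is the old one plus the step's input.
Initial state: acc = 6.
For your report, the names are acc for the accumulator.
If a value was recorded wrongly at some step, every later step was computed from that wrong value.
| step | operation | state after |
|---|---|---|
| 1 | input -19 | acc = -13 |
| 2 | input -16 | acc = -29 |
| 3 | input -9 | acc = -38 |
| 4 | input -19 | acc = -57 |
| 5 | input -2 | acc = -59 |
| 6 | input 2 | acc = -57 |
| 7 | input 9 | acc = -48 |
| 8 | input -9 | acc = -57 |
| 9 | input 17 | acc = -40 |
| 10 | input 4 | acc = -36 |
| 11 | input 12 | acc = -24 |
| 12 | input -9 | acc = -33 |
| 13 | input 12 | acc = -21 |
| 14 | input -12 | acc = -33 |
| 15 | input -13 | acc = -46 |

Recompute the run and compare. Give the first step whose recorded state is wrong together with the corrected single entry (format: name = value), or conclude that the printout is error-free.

no error

Recomputing the run from the initial state:
step 1: acc = -13
step 2: acc = -29
step 3: acc = -38
step 4: acc = -57
step 5: acc = -59
step 6: acc = -57
step 7: acc = -48
step 8: acc = -57
step 9: acc = -40
step 10: acc = -36
step 11: acc = -24
step 12: acc = -33
step 13: acc = -21
step 14: acc = -33
step 15: acc = -46
This matches the printout at every step.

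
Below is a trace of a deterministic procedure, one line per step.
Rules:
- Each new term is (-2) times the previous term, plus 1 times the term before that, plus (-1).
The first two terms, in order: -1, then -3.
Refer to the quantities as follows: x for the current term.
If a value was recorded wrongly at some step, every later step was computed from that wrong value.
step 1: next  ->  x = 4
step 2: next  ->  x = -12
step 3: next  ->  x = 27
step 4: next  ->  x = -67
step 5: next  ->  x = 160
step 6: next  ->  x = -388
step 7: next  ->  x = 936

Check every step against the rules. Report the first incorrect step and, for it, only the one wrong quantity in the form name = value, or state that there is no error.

step 7, x = 935

Recomputing the run from the initial state:
step 1: x = 4
step 2: x = -12
step 3: x = 27
step 4: x = -67
step 5: x = 160
step 6: x = -388
step 7: x = 935
The first disagreement with the trace is at step 7, where the value should be x = 935.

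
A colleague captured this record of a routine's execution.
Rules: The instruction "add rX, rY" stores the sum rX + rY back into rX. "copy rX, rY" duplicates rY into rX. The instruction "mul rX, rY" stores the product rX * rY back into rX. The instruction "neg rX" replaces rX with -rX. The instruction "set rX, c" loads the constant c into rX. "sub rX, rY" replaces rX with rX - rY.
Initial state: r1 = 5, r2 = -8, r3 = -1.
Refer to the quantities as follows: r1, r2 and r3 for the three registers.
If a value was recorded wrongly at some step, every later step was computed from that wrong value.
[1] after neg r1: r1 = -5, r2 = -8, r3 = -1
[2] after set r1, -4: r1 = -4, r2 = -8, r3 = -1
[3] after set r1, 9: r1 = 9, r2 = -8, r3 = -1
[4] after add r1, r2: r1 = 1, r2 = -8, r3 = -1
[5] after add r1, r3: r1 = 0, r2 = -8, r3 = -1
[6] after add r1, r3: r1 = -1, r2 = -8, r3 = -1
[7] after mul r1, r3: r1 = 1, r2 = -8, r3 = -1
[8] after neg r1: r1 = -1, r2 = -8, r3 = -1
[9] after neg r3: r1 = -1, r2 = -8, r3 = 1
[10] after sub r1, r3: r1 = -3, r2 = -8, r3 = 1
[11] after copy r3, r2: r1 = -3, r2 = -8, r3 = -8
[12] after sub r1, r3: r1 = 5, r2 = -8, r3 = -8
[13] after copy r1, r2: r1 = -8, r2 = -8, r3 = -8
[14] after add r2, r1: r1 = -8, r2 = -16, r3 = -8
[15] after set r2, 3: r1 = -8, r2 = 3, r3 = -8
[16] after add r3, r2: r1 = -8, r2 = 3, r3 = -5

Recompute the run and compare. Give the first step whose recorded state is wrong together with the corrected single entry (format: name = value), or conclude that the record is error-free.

step 10, r1 = -2

Recomputing the run from the initial state:
step 1: r1 = -5, r2 = -8, r3 = -1
step 2: r1 = -4, r2 = -8, r3 = -1
step 3: r1 = 9, r2 = -8, r3 = -1
step 4: r1 = 1, r2 = -8, r3 = -1
step 5: r1 = 0, r2 = -8, r3 = -1
step 6: r1 = -1, r2 = -8, r3 = -1
step 7: r1 = 1, r2 = -8, r3 = -1
step 8: r1 = -1, r2 = -8, r3 = -1
step 9: r1 = -1, r2 = -8, r3 = 1
step 10: r1 = -2, r2 = -8, r3 = 1
step 11: r1 = -2, r2 = -8, r3 = -8
step 12: r1 = 6, r2 = -8, r3 = -8
step 13: r1 = -8, r2 = -8, r3 = -8
step 14: r1 = -8, r2 = -16, r3 = -8
step 15: r1 = -8, r2 = 3, r3 = -8
step 16: r1 = -8, r2 = 3, r3 = -5
The first disagreement with the record is at step 10, where the value should be r1 = -2.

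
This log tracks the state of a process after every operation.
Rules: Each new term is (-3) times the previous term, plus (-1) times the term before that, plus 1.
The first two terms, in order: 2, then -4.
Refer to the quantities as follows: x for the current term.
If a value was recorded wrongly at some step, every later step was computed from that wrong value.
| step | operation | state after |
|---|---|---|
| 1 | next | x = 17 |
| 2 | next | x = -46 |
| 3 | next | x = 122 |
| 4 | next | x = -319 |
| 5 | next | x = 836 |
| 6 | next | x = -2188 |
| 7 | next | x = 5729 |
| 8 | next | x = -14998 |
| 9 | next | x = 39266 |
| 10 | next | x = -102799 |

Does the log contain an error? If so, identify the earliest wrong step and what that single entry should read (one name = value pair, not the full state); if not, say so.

1. x = -3*(-4) + (-1)*(2) + (1) = 11 (the entry is off here)
The audit stops at step 1: the recorded entry is wrong and should be x = 11.

step 1, x = 11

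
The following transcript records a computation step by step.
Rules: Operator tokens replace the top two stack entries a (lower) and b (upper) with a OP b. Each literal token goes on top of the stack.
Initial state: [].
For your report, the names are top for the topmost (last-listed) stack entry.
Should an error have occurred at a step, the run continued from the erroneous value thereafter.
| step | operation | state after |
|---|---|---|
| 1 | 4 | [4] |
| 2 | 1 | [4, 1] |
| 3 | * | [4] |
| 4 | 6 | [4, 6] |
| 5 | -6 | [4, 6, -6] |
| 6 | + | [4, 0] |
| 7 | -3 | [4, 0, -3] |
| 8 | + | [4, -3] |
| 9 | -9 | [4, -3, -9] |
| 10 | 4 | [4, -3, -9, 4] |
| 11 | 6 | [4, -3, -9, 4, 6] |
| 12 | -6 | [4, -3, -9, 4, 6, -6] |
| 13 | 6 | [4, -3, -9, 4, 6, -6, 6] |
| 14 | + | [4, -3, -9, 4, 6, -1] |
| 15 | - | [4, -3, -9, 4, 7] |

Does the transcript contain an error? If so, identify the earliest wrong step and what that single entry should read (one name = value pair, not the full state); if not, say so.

step 14, top = 0

Step 1: push 4: top = 4 — confirmed correct.
Step 2: push 1: top = 1 — same as recorded.
Step 3: 4 * 1 = 4 — confirmed correct.
Step 4: push 6: top = 6 — verified.
Step 5: push -6: top = -6 — matches.
Step 6: 6 + -6 = 0 — confirmed correct.
Step 7: push -3: top = -3 — exactly as logged.
Step 8: 0 + -3 = -3 — agrees with the transcript.
Step 9: push -9: top = -9 — matches.
Step 10: push 4: top = 4 — agrees with the transcript.
Step 11: push 6: top = 6 — exactly as logged.
Step 12: push -6: top = -6 — no discrepancy.
Step 13: push 6: top = 6 — confirmed correct.
Step 14: -6 + 6 = 0 — this is not what the transcript shows.
First incorrect step: 14; the correct value is top = 0.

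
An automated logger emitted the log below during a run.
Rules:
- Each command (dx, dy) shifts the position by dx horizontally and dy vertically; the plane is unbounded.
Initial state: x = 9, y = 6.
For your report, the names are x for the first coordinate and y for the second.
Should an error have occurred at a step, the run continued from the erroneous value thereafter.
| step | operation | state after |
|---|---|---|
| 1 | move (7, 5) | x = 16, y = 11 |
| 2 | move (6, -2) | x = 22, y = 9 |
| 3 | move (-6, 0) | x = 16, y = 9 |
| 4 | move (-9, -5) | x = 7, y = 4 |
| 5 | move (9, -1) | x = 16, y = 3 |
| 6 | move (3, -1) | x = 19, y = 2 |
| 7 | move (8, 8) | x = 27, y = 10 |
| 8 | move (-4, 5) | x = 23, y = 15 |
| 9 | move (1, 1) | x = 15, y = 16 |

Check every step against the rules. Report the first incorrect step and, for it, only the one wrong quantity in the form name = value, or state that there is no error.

step 9, x = 24

Recomputing the run from the initial state:
step 1: x = 16, y = 11
step 2: x = 22, y = 9
step 3: x = 16, y = 9
step 4: x = 7, y = 4
step 5: x = 16, y = 3
step 6: x = 19, y = 2
step 7: x = 27, y = 10
step 8: x = 23, y = 15
step 9: x = 24, y = 16
The first disagreement with the log is at step 9, where the value should be x = 24.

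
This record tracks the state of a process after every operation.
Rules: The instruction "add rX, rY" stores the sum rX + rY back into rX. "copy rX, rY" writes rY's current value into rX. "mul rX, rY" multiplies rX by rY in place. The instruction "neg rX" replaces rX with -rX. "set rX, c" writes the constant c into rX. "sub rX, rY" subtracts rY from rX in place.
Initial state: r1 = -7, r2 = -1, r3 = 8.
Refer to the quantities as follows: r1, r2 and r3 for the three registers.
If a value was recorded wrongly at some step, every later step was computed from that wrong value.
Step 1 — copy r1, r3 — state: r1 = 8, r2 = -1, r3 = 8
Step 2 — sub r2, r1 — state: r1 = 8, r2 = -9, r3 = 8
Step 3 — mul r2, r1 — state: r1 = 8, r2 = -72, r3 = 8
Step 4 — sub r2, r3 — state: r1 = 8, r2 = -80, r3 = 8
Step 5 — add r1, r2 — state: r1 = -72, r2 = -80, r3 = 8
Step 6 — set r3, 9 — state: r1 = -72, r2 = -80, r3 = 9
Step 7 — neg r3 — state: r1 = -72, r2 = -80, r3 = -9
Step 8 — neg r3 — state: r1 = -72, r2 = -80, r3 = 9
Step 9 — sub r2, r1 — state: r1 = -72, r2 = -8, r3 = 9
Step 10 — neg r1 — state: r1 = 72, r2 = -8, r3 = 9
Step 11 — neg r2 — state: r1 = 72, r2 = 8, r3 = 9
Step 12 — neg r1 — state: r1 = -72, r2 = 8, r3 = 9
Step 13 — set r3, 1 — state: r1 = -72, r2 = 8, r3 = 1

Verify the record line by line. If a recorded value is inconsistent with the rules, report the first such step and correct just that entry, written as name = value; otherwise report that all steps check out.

step 1: r1 = 8 -> same as recorded
step 2: r2 = -1 - 8 = -9 -> confirmed correct
step 3: r2 = -9 * 8 = -72 -> consistent with the record
step 4: r2 = -72 - 8 = -80 -> agrees with the record
step 5: r1 = 8 + -80 = -72 -> same as recorded
step 6: r3 = 9 -> agrees with the record
step 7: r3 = -(9) = -9 -> agrees with the record
step 8: r3 = -(-9) = 9 -> same as recorded
step 9: r2 = -80 - -72 = -8 -> same as recorded
step 10: r1 = -(-72) = 72 -> same as recorded
step 11: r2 = -(-8) = 8 -> exactly as logged
step 12: r1 = -(72) = -72 -> consistent with the record
step 13: r3 = 1 -> agrees with the record
The recomputation confirms every line.

no error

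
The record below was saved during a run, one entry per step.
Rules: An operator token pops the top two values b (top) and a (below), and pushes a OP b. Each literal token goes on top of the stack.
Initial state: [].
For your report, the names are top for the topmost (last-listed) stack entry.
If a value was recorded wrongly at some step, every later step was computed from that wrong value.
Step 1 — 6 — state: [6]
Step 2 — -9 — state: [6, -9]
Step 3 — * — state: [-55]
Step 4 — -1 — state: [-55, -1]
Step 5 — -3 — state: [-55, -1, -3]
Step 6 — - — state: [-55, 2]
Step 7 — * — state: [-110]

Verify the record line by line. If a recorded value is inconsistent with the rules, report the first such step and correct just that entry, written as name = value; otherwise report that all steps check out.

step 3, top = -54

Recomputing the run from the initial state:
step 1: [6]
step 2: [6, -9]
step 3: [-54]
step 4: [-54, -1]
step 5: [-54, -1, -3]
step 6: [-54, 2]
step 7: [-108]
The first disagreement with the record is at step 3, where the value should be top = -54.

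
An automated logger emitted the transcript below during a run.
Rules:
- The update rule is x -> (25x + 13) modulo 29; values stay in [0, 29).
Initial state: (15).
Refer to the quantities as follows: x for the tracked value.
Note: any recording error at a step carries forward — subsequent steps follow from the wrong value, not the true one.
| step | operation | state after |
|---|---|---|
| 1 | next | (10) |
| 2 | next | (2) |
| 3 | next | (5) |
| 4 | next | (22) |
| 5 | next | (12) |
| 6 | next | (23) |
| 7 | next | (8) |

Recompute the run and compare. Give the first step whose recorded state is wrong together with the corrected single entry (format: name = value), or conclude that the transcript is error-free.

step 1, x = 11

1. x = (25*15 + 13) mod 29 = 11 (the recorded entry deviates here)
Step 1 is the first one off; corrected, x = 11.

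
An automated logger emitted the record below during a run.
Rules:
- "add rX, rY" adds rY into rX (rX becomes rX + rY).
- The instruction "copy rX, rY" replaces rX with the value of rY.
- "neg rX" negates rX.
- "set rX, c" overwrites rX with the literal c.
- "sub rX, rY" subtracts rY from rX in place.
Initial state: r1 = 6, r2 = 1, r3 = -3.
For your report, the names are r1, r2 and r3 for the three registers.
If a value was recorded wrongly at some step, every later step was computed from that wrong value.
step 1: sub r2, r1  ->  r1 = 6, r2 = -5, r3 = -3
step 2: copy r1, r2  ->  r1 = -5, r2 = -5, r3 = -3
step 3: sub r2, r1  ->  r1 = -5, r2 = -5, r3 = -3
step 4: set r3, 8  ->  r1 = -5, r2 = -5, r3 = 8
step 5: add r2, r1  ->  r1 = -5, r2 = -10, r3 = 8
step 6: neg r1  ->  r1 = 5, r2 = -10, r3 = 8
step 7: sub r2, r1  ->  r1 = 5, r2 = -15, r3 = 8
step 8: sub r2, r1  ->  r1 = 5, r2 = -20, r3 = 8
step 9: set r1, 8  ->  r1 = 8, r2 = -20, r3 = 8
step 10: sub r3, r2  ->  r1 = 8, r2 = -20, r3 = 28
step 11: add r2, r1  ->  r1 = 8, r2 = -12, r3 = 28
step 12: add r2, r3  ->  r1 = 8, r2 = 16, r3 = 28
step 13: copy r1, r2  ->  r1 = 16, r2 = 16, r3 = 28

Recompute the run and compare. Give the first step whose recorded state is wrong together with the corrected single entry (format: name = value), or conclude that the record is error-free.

Step 1: r2 = 1 - 6 = -5 — in agreement.
Step 2: r1 = -5 — checks out.
Step 3: r2 = -5 - -5 = 0 — this is not what the record shows.
So the first discrepancy is step 3, where the right value is r2 = 0.

step 3, r2 = 0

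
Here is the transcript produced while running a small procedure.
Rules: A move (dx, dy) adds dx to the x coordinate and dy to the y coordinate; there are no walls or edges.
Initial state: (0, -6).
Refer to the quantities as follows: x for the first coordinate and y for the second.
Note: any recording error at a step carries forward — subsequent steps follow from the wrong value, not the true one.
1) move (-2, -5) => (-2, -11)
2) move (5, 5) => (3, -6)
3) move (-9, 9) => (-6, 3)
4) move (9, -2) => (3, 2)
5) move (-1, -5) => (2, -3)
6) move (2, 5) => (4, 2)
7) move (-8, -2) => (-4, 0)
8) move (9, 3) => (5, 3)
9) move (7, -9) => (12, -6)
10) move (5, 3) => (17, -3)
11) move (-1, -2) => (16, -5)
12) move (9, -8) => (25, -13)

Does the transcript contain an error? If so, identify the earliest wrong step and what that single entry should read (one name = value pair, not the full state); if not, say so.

step 4, y = 1

1. x = 0 + (-2) = -2, y = -6 + (-5) = -11 (verified)
2. x = -2 + (5) = 3, y = -11 + (5) = -6 (checks out)
3. x = 3 + (-9) = -6, y = -6 + (9) = 3 (exactly as logged)
4. x = -6 + (9) = 3, y = 3 + (-2) = 1 (not what was recorded)
That makes step 4 the first incorrect line — y = 1 is what it should show.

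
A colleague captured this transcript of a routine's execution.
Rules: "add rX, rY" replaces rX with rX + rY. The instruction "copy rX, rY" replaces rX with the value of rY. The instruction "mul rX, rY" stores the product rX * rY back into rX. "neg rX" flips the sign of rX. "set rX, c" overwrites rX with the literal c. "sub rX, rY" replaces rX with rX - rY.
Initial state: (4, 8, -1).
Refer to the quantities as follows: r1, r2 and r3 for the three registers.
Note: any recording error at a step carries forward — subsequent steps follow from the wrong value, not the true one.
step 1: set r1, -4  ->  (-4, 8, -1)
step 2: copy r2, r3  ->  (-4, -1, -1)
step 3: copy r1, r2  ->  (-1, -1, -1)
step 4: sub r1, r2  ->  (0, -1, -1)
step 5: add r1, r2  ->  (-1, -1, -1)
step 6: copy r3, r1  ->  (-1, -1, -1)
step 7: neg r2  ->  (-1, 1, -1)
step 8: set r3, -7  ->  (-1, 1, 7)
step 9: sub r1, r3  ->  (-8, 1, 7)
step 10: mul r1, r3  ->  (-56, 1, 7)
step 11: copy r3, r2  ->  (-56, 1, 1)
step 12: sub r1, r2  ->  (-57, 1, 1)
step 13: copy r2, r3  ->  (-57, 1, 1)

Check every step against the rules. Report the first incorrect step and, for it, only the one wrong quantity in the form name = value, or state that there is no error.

Recomputing the run from the initial state:
step 1: r1 = -4, r2 = 8, r3 = -1
step 2: r1 = -4, r2 = -1, r3 = -1
step 3: r1 = -1, r2 = -1, r3 = -1
step 4: r1 = 0, r2 = -1, r3 = -1
step 5: r1 = -1, r2 = -1, r3 = -1
step 6: r1 = -1, r2 = -1, r3 = -1
step 7: r1 = -1, r2 = 1, r3 = -1
step 8: r1 = -1, r2 = 1, r3 = -7
step 9: r1 = 6, r2 = 1, r3 = -7
step 10: r1 = -42, r2 = 1, r3 = -7
step 11: r1 = -42, r2 = 1, r3 = 1
step 12: r1 = -43, r2 = 1, r3 = 1
step 13: r1 = -43, r2 = 1, r3 = 1
The first disagreement with the transcript is at step 8, where the value should be r3 = -7.

step 8, r3 = -7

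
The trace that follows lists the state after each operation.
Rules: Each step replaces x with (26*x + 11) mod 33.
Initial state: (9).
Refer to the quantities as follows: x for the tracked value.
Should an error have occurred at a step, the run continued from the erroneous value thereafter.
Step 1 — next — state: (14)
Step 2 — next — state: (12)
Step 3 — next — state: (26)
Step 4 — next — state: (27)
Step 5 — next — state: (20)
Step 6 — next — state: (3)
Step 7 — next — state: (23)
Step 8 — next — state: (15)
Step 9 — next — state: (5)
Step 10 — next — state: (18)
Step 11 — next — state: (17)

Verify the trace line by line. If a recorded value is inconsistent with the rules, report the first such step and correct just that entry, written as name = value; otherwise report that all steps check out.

1. x = (26*9 + 11) mod 33 = 14 (verified)
2. x = (26*14 + 11) mod 33 = 12 (confirmed correct)
3. x = (26*12 + 11) mod 33 = 26 (in agreement)
4. x = (26*26 + 11) mod 33 = 27 (verified)
5. x = (26*27 + 11) mod 33 = 20 (verified)
6. x = (26*20 + 11) mod 33 = 3 (confirmed correct)
7. x = (26*3 + 11) mod 33 = 23 (verified)
8. x = (26*23 + 11) mod 33 = 15 (matches)
9. x = (26*15 + 11) mod 33 = 5 (agrees with the trace)
10. x = (26*5 + 11) mod 33 = 9 (first mismatch against the trace)
So the first discrepancy is step 10, where the right value is x = 9.

step 10, x = 9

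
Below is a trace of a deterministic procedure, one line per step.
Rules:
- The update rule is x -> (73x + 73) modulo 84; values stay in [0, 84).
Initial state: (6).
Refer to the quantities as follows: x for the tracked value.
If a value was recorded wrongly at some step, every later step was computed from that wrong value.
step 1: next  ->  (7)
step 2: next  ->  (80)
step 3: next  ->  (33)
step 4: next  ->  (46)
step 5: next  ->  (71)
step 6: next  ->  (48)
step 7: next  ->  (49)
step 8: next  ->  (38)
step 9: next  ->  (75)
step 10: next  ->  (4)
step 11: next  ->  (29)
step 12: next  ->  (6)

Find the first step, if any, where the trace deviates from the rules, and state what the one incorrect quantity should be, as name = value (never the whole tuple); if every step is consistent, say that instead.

step 1: x = (73*6 + 73) mod 84 = 7 -> verified
step 2: x = (73*7 + 73) mod 84 = 80 -> agrees with the trace
step 3: x = (73*80 + 73) mod 84 = 33 -> confirmed correct
step 4: x = (73*33 + 73) mod 84 = 46 -> agrees with the trace
step 5: x = (73*46 + 73) mod 84 = 71 -> verified
step 6: x = (73*71 + 73) mod 84 = 48 -> exactly as logged
step 7: x = (73*48 + 73) mod 84 = 49 -> agrees with the trace
step 8: x = (73*49 + 73) mod 84 = 38 -> confirmed correct
step 9: x = (73*38 + 73) mod 84 = 75 -> same as recorded
step 10: x = (73*75 + 73) mod 84 = 4 -> matches
step 11: x = (73*4 + 73) mod 84 = 29 -> matches
step 12: x = (73*29 + 73) mod 84 = 6 -> checks out
Nothing is out of place; the run is error-free.

no error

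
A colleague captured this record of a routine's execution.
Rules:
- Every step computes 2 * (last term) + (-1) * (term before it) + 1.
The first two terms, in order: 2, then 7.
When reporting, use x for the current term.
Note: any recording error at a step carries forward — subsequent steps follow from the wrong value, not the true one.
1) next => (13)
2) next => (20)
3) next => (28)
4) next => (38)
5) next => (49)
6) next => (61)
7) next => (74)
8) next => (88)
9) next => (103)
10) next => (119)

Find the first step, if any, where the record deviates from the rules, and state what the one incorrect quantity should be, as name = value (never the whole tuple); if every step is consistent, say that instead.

step 4, x = 37

Recomputing the run from the initial state:
step 1: x = 13
step 2: x = 20
step 3: x = 28
step 4: x = 37
step 5: x = 47
step 6: x = 58
step 7: x = 70
step 8: x = 83
step 9: x = 97
step 10: x = 112
The first disagreement with the record is at step 4, where the value should be x = 37.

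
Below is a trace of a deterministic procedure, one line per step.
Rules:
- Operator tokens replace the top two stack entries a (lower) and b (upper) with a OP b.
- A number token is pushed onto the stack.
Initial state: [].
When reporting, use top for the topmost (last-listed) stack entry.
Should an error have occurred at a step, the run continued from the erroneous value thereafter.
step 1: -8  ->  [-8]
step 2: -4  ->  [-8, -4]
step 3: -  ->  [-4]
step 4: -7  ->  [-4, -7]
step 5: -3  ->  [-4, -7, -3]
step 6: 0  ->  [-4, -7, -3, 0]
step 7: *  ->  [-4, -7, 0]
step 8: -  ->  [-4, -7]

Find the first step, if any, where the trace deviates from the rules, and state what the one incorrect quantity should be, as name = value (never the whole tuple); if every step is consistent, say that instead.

no error

Recomputing the run from the initial state:
step 1: [-8]
step 2: [-8, -4]
step 3: [-4]
step 4: [-4, -7]
step 5: [-4, -7, -3]
step 6: [-4, -7, -3, 0]
step 7: [-4, -7, 0]
step 8: [-4, -7]
This matches the trace at every step.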